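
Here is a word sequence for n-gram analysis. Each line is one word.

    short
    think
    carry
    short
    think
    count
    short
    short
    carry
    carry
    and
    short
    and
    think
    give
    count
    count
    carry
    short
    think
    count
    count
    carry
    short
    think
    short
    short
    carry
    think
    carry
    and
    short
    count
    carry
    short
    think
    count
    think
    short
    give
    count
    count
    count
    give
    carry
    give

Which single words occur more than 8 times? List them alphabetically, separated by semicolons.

Unigram counts meeting the condition (more than 8 times):
  carry: 9
  count: 10
  short: 12

carry; count; short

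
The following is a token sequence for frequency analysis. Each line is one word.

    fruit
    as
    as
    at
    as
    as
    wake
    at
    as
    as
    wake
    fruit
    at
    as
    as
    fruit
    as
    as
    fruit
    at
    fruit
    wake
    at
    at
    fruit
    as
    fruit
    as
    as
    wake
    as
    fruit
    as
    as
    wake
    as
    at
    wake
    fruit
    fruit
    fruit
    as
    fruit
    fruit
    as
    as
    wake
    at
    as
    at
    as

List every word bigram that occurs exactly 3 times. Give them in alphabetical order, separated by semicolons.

as at; fruit fruit; wake at

Bigram counts meeting the condition (exactly 3 times):
  as at: 3
  fruit fruit: 3
  wake at: 3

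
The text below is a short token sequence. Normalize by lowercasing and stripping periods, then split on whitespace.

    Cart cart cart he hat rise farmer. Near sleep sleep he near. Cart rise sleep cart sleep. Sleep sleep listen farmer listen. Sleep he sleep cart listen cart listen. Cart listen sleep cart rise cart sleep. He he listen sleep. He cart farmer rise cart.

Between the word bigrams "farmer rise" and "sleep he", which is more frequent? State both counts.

"sleep he" (4 vs 1)

"farmer rise": 1 occurrence
"sleep he": 4 occurrences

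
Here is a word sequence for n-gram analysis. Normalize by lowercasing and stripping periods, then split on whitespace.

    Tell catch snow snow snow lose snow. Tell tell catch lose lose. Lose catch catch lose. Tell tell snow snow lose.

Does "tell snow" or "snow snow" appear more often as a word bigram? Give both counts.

"tell snow": 1 occurrence
"snow snow": 3 occurrences

"snow snow" (3 vs 1)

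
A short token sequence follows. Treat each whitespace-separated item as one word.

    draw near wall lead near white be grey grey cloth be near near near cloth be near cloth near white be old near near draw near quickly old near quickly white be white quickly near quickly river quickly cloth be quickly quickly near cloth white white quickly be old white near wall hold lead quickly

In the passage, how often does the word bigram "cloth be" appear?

Scanning the 54 overlapping bigram windows for "cloth be":
  position 10–11: cloth be
  position 15–16: cloth be
  position 39–40: cloth be

3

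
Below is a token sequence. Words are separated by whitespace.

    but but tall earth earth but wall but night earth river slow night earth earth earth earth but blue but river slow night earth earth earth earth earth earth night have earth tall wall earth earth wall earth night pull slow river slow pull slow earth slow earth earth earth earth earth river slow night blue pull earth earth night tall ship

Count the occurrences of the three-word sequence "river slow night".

3

Scanning the 60 overlapping trigram windows for "river slow night":
  position 11–13: river slow night
  position 21–23: river slow night
  position 53–55: river slow night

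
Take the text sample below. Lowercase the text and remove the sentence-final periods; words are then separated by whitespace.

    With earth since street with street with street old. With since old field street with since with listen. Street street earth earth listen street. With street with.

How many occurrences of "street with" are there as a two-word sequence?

Scanning the 26 overlapping bigram windows for "street with":
  position 4–5: street with
  position 6–7: street with
  position 14–15: street with
  position 24–25: street with
  position 26–27: street with

5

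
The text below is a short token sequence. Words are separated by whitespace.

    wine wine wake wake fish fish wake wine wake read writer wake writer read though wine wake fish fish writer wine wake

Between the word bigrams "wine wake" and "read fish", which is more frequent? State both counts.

"wine wake" (4 vs 0)

"wine wake": 4 occurrences
"read fish": 0 occurrences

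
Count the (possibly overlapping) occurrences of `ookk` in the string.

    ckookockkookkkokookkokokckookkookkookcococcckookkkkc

5

Sliding a length-4 window over the 52 characters (49 positions):
  position 10–13: ookk
  position 17–20: ookk
  position 27–30: ookk
  position 31–34: ookk
  position 46–49: ookk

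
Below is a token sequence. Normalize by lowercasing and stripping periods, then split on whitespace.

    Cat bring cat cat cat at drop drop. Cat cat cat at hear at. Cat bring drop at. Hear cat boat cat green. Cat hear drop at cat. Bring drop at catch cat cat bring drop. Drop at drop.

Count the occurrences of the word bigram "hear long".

0

Scanning the 38 overlapping bigram windows for "hear long":
  (none found)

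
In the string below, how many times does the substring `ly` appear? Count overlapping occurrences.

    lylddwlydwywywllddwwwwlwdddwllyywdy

3

Sliding a length-2 window over the 35 characters (34 positions):
  position 1–2: ly
  position 7–8: ly
  position 30–31: ly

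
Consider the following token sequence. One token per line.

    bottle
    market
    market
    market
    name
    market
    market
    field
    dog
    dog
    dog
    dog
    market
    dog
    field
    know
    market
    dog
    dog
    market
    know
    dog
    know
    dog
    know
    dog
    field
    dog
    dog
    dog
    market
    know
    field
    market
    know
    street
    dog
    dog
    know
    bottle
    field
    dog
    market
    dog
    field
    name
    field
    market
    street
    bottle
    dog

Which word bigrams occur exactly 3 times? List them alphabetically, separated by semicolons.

Bigram counts meeting the condition (exactly 3 times):
  dog field: 3
  dog know: 3
  field dog: 3
  know dog: 3
  market dog: 3
  market know: 3
  market market: 3

dog field; dog know; field dog; know dog; market dog; market know; market market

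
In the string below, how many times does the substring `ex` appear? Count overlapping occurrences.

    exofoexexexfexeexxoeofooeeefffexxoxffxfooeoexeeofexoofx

Sliding a length-2 window over the 55 characters (54 positions):
  position 1–2: ex
  position 6–7: ex
  position 8–9: ex
  position 10–11: ex
  position 13–14: ex
  position 16–17: ex
  position 31–32: ex
  position 44–45: ex
  position 50–51: ex

9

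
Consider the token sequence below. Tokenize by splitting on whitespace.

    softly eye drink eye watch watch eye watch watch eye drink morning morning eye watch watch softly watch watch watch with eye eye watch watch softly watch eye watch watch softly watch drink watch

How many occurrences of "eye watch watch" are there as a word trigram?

Scanning the 32 overlapping trigram windows for "eye watch watch":
  position 4–6: eye watch watch
  position 7–9: eye watch watch
  position 14–16: eye watch watch
  position 23–25: eye watch watch
  position 28–30: eye watch watch

5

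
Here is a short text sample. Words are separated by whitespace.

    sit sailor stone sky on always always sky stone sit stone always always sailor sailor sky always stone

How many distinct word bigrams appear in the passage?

18 tokens → 17 bigram windows in total.
Repeated bigrams (each contributes count−1 duplicates):
  always always: 2
1 duplicate windows → 17 − 1 = 16 distinct.

16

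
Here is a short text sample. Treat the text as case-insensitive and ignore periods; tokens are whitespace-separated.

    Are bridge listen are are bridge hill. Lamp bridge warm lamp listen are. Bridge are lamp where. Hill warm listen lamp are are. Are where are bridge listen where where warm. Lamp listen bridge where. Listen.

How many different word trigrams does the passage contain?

32

36 tokens → 34 trigram windows in total.
Repeated trigrams (each contributes count−1 duplicates):
  are bridge listen: 2
  warm lamp listen: 2
2 duplicate windows → 34 − 2 = 32 distinct.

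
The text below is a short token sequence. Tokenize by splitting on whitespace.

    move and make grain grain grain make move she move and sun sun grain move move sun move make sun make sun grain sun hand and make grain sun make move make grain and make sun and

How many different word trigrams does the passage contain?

34

37 tokens → 35 trigram windows in total.
Repeated trigrams (each contributes count−1 duplicates):
  and make grain: 2
1 duplicate windows → 35 − 1 = 34 distinct.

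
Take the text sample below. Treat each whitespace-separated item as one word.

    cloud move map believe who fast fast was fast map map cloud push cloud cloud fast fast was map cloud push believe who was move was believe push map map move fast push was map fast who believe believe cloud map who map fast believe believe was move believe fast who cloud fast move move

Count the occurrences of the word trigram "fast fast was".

2

Scanning the 53 overlapping trigram windows for "fast fast was":
  position 6–8: fast fast was
  position 16–18: fast fast was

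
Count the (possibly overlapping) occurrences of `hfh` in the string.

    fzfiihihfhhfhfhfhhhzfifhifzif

Sliding a length-3 window over the 29 characters (27 positions):
  position 8–10: hfh
  position 11–13: hfh
  position 13–15: hfh
  position 15–17: hfh

4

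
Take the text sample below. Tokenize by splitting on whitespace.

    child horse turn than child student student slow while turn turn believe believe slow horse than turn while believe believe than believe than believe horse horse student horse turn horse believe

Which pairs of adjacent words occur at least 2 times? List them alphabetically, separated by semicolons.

Bigram counts meeting the condition (at least 2 times):
  believe believe: 2
  believe than: 2
  horse turn: 2
  than believe: 2

believe believe; believe than; horse turn; than believe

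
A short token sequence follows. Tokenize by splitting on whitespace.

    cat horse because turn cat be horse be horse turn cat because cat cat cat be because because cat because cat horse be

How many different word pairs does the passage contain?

23 tokens → 22 bigram windows in total.
Repeated bigrams (each contributes count−1 duplicates):
  because cat: 3
  be horse: 2
  cat be: 2
  cat because: 2
  cat cat: 2
  cat horse: 2
  horse be: 2
  turn cat: 2
9 duplicate windows → 22 − 9 = 13 distinct.

13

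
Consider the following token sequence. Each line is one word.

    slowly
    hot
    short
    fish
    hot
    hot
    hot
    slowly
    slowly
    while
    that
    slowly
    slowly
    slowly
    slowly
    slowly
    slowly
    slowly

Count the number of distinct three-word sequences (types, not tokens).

18 tokens → 16 trigram windows in total.
Repeated trigrams (each contributes count−1 duplicates):
  slowly slowly slowly: 5
4 duplicate windows → 16 − 4 = 12 distinct.

12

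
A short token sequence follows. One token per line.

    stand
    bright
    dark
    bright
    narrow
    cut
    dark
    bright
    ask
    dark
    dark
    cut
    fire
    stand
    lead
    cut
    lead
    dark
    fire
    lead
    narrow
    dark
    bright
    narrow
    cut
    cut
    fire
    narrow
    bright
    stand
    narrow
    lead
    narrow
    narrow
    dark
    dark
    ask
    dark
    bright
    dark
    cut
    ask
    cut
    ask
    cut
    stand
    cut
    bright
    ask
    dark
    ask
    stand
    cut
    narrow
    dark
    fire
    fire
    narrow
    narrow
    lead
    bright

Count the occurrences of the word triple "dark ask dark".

Scanning the 59 overlapping trigram windows for "dark ask dark":
  position 36–38: dark ask dark

1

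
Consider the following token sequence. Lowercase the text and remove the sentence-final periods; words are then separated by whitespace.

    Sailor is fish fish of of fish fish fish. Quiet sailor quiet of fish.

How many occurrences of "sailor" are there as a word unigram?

Scanning the 14 tokens for "sailor":
  position 1: sailor
  position 11: sailor

2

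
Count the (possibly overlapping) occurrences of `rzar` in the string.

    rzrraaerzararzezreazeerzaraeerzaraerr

Sliding a length-4 window over the 37 characters (34 positions):
  position 8–11: rzar
  position 23–26: rzar
  position 30–33: rzar

3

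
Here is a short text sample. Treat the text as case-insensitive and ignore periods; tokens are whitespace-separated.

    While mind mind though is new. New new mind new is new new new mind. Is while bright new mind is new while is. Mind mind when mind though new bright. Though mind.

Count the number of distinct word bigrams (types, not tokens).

33 tokens → 32 bigram windows in total.
Repeated bigrams (each contributes count−1 duplicates):
  new new: 4
  is new: 3
  new mind: 3
  mind is: 2
  mind mind: 2
  mind though: 2
10 duplicate windows → 32 − 10 = 22 distinct.

22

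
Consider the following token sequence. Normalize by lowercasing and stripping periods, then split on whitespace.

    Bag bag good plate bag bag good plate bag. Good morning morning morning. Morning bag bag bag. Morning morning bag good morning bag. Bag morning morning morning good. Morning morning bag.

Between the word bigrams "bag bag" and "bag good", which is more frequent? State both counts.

"bag bag" (5 vs 4)

"bag bag": 5 occurrences
"bag good": 4 occurrences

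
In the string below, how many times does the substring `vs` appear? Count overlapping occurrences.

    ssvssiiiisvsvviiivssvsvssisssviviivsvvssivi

Sliding a length-2 window over the 43 characters (42 positions):
  position 3–4: vs
  position 11–12: vs
  position 18–19: vs
  position 21–22: vs
  position 23–24: vs
  position 35–36: vs
  position 38–39: vs

7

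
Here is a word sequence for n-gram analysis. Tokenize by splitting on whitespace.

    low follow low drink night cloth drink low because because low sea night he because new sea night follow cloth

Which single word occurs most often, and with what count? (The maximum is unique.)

Unigram frequencies (highest first):
  low: 4
  night: 3
  because: 3
  follow: 2
  drink: 2
  cloth: 2
  … (3 more, each ≤ 2)

"low", 4 times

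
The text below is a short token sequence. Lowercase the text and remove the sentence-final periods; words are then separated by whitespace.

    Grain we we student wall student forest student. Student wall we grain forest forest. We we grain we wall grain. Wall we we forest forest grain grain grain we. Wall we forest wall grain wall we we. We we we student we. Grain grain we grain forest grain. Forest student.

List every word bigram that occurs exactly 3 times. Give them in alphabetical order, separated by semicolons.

Bigram counts meeting the condition (exactly 3 times):
  grain forest: 3
  grain grain: 3

grain forest; grain grain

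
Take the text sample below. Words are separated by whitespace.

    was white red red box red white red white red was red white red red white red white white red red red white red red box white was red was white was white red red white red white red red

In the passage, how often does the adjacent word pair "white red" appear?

Scanning the 39 overlapping bigram windows for "white red":
  position 2–3: white red
  position 7–8: white red
  position 9–10: white red
  position 13–14: white red
  position 16–17: white red
  position 19–20: white red
  position 23–24: white red
  position 33–34: white red
  position 36–37: white red
  position 38–39: white red

10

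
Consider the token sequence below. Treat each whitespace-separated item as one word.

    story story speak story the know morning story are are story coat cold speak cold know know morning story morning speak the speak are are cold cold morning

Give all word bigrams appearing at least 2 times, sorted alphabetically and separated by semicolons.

Bigram counts meeting the condition (at least 2 times):
  are are: 2
  know morning: 2
  morning story: 2

are are; know morning; morning story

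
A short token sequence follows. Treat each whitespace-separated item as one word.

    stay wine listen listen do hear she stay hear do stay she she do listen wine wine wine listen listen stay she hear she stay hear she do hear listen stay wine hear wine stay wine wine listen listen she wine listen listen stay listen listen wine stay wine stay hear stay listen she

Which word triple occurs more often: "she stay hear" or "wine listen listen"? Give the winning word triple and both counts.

"wine listen listen" (4 vs 2)

"she stay hear": 2 occurrences
"wine listen listen": 4 occurrences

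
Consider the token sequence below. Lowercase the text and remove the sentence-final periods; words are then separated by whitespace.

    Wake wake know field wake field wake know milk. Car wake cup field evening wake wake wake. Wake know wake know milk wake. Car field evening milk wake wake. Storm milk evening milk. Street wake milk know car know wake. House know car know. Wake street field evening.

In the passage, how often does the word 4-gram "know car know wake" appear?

2

Scanning the 45 overlapping 4-gram windows for "know car know wake":
  position 37–40: know car know wake
  position 42–45: know car know wake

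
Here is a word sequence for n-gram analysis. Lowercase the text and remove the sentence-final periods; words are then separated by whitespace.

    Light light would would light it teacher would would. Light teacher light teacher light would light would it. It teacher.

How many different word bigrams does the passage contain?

11

20 tokens → 19 bigram windows in total.
Repeated bigrams (each contributes count−1 duplicates):
  light would: 3
  would light: 3
  it teacher: 2
  light teacher: 2
  teacher light: 2
  would would: 2
8 duplicate windows → 19 − 8 = 11 distinct.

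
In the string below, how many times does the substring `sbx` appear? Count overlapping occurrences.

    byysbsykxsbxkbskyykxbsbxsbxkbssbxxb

Sliding a length-3 window over the 35 characters (33 positions):
  position 10–12: sbx
  position 22–24: sbx
  position 25–27: sbx
  position 31–33: sbx

4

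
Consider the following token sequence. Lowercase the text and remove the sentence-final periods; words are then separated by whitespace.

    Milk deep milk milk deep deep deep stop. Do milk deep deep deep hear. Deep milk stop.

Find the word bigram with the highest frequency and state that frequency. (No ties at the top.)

"deep deep", 4 times

Bigram frequencies (highest first):
  deep deep: 4
  milk deep: 3
  deep milk: 2
  milk milk: 1
  deep stop: 1
  stop do: 1
  … (4 more, each ≤ 1)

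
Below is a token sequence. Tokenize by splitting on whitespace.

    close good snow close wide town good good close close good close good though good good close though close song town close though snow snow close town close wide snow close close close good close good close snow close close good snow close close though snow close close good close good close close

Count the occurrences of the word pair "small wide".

Scanning the 52 overlapping bigram windows for "small wide":
  (none found)

0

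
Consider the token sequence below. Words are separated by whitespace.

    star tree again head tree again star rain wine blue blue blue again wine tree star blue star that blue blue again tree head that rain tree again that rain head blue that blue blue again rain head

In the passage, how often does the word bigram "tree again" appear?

Scanning the 37 overlapping bigram windows for "tree again":
  position 2–3: tree again
  position 5–6: tree again
  position 27–28: tree again

3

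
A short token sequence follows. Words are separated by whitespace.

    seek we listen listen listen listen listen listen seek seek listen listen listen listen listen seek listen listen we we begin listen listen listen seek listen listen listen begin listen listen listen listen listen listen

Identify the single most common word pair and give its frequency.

"listen listen", 19 times

Bigram frequencies (highest first):
  listen listen: 19
  listen seek: 3
  seek listen: 3
  begin listen: 2
  seek we: 1
  we listen: 1
  … (5 more, each ≤ 1)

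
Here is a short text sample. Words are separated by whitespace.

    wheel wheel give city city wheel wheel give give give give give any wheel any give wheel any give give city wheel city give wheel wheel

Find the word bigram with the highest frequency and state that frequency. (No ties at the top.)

"give give", 5 times

Bigram frequencies (highest first):
  give give: 5
  wheel wheel: 3
  wheel give: 2
  give city: 2
  city wheel: 2
  wheel any: 2
  … (7 more, each ≤ 2)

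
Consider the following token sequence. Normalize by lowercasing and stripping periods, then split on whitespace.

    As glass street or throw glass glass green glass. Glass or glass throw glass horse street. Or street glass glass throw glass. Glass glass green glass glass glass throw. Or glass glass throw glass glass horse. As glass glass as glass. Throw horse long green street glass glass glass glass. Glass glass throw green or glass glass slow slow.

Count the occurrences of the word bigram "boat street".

0

Scanning the 58 overlapping bigram windows for "boat street":
  (none found)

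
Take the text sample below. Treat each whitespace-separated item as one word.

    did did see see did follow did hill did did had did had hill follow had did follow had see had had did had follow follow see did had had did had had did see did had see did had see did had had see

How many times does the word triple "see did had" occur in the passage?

4

Scanning the 43 overlapping trigram windows for "see did had":
  position 27–29: see did had
  position 35–37: see did had
  position 38–40: see did had
  position 41–43: see did had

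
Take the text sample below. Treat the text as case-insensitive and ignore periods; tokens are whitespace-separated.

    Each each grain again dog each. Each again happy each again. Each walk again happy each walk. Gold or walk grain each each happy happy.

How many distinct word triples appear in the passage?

22

25 tokens → 23 trigram windows in total.
Repeated trigrams (each contributes count−1 duplicates):
  again happy each: 2
1 duplicate windows → 23 − 1 = 22 distinct.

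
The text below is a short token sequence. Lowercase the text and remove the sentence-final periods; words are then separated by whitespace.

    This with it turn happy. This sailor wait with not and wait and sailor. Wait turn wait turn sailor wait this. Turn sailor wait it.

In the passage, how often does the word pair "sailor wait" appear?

Scanning the 24 overlapping bigram windows for "sailor wait":
  position 7–8: sailor wait
  position 14–15: sailor wait
  position 19–20: sailor wait
  position 23–24: sailor wait

4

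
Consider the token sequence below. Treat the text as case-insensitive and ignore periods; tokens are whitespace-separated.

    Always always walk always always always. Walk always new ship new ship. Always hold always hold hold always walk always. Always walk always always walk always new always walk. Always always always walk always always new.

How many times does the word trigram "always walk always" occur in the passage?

7

Scanning the 34 overlapping trigram windows for "always walk always":
  position 2–4: always walk always
  position 6–8: always walk always
  position 18–20: always walk always
  position 21–23: always walk always
  position 24–26: always walk always
  position 28–30: always walk always
  position 32–34: always walk always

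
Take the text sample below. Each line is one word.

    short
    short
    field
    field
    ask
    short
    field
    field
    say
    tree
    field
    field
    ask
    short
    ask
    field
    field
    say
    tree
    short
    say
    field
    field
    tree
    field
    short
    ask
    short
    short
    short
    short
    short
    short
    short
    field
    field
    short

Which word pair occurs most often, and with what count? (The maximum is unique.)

"short short", 7 times

Bigram frequencies (highest first):
  short short: 7
  field field: 6
  short field: 3
  ask short: 3
  field ask: 2
  field say: 2
  … (9 more, each ≤ 2)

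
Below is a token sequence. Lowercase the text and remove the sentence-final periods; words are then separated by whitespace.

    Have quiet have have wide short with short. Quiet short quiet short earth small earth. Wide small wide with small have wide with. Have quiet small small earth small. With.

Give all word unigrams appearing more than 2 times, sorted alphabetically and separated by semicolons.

earth; have; quiet; short; small; wide; with

Unigram counts meeting the condition (more than 2 times):
  earth: 3
  have: 5
  quiet: 4
  short: 4
  small: 6
  wide: 4
  with: 4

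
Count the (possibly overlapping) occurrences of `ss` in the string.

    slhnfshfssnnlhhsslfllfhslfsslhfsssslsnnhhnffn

6

Sliding a length-2 window over the 45 characters (44 positions):
  position 9–10: ss
  position 16–17: ss
  position 27–28: ss
  position 32–33: ss
  position 33–34: ss
  position 34–35: ss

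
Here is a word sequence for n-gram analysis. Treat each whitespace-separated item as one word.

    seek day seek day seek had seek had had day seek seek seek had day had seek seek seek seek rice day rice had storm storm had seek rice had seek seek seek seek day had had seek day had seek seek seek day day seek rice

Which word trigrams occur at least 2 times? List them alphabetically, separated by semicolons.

Trigram counts meeting the condition (at least 2 times):
  day had seek: 2
  had seek seek: 3
  seek day had: 2
  seek day seek: 2
  seek seek day: 2
  seek seek seek: 6

day had seek; had seek seek; seek day had; seek day seek; seek seek day; seek seek seek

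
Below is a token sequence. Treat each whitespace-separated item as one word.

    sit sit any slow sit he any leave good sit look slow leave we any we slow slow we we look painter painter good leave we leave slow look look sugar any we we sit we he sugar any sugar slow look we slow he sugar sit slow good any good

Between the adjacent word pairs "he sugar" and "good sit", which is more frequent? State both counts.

"he sugar": 2 occurrences
"good sit": 1 occurrence

"he sugar" (2 vs 1)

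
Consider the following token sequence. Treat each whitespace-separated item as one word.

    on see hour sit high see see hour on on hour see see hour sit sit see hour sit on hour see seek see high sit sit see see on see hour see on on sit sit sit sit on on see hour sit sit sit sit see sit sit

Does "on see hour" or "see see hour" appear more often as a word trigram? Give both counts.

"on see hour": 3 occurrences
"see see hour": 2 occurrences

"on see hour" (3 vs 2)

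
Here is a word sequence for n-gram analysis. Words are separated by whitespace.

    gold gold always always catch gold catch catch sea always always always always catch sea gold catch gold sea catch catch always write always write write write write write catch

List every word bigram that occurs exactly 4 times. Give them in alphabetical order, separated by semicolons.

always always; write write

Bigram counts meeting the condition (exactly 4 times):
  always always: 4
  write write: 4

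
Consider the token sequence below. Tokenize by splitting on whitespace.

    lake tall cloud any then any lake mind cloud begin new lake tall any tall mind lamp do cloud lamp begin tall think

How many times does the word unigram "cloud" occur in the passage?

Scanning the 23 tokens for "cloud":
  position 3: cloud
  position 9: cloud
  position 19: cloud

3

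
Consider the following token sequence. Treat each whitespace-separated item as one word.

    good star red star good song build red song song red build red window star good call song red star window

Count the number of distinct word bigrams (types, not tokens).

16

21 tokens → 20 bigram windows in total.
Repeated bigrams (each contributes count−1 duplicates):
  build red: 2
  red star: 2
  song red: 2
  star good: 2
4 duplicate windows → 20 − 4 = 16 distinct.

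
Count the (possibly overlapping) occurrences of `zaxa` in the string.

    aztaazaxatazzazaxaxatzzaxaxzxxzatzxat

Sliding a length-4 window over the 37 characters (34 positions):
  position 6–9: zaxa
  position 15–18: zaxa
  position 23–26: zaxa

3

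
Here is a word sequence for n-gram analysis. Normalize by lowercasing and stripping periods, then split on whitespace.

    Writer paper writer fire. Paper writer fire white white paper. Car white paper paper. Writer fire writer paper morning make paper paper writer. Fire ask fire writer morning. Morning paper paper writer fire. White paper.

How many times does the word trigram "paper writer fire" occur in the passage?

Scanning the 33 overlapping trigram windows for "paper writer fire":
  position 2–4: paper writer fire
  position 5–7: paper writer fire
  position 14–16: paper writer fire
  position 22–24: paper writer fire
  position 31–33: paper writer fire

5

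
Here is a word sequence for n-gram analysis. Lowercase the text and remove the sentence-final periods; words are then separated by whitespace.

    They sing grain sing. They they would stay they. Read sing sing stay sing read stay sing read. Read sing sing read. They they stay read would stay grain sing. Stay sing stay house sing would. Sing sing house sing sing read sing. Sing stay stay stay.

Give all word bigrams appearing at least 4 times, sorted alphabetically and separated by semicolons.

sing read; sing sing; sing stay

Bigram counts meeting the condition (at least 4 times):
  sing read: 4
  sing sing: 5
  sing stay: 4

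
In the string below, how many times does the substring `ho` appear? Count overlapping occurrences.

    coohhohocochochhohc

4

Sliding a length-2 window over the 19 characters (18 positions):
  position 5–6: ho
  position 7–8: ho
  position 12–13: ho
  position 16–17: ho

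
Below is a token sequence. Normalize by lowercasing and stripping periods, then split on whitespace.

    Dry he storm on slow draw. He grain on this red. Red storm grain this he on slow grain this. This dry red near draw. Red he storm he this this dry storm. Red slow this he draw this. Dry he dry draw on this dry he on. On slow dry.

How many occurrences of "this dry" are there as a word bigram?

4

Scanning the 50 overlapping bigram windows for "this dry":
  position 21–22: this dry
  position 31–32: this dry
  position 39–40: this dry
  position 45–46: this dry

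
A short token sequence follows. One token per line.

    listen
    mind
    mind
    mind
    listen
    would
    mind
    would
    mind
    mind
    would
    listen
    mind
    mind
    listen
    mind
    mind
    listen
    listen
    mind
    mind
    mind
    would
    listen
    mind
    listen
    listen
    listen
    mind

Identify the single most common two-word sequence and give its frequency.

Bigram frequencies (highest first):
  mind mind: 7
  listen mind: 6
  mind listen: 4
  mind would: 3
  listen listen: 3
  would mind: 2
  … (2 more, each ≤ 2)

"mind mind", 7 times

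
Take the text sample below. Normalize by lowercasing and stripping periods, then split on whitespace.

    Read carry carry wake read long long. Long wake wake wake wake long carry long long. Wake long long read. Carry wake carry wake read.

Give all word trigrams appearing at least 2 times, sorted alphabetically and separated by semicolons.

carry wake read; long long wake; wake wake wake

Trigram counts meeting the condition (at least 2 times):
  carry wake read: 2
  long long wake: 2
  wake wake wake: 2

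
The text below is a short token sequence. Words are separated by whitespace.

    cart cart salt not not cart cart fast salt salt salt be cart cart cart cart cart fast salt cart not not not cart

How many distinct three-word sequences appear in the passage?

17

24 tokens → 22 trigram windows in total.
Repeated trigrams (each contributes count−1 duplicates):
  cart cart cart: 3
  cart cart fast: 2
  cart fast salt: 2
  not not cart: 2
5 duplicate windows → 22 − 5 = 17 distinct.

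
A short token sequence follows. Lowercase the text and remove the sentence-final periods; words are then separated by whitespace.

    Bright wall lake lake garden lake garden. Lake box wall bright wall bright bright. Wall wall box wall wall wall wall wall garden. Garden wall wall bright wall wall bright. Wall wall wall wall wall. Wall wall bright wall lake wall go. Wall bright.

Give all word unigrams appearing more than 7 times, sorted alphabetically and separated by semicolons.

bright; wall

Unigram counts meeting the condition (more than 7 times):
  bright: 8
  wall: 24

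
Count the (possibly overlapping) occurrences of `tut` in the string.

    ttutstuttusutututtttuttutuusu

Sliding a length-3 window over the 29 characters (27 positions):
  position 2–4: tut
  position 6–8: tut
  position 13–15: tut
  position 15–17: tut
  position 20–22: tut
  position 23–25: tut

6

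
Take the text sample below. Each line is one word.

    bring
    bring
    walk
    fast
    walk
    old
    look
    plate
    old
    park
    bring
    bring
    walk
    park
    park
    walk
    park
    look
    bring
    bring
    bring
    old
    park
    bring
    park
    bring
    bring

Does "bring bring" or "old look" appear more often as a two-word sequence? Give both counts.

"bring bring": 5 occurrences
"old look": 1 occurrence

"bring bring" (5 vs 1)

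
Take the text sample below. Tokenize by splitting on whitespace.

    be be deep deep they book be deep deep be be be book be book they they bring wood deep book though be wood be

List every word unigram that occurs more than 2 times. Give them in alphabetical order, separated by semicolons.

be; book; deep; they

Unigram counts meeting the condition (more than 2 times):
  be: 9
  book: 4
  deep: 5
  they: 3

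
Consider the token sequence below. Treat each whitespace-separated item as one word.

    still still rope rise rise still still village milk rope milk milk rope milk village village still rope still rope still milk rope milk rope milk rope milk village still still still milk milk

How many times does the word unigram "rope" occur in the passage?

8

Scanning the 34 tokens for "rope":
  position 3: rope
  position 10: rope
  position 13: rope
  position 18: rope
  position 20: rope
  position 23: rope
  position 25: rope
  position 27: rope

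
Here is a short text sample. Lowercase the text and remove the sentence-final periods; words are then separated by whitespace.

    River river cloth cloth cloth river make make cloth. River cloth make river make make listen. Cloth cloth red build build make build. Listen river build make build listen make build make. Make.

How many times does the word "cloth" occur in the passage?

7

Scanning the 33 tokens for "cloth":
  position 3: cloth
  position 4: cloth
  position 5: cloth
  position 9: cloth
  position 11: cloth
  position 17: cloth
  position 18: cloth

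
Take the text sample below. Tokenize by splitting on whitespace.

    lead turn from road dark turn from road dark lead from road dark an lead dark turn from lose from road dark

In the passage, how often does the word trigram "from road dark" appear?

4

Scanning the 20 overlapping trigram windows for "from road dark":
  position 3–5: from road dark
  position 7–9: from road dark
  position 11–13: from road dark
  position 20–22: from road dark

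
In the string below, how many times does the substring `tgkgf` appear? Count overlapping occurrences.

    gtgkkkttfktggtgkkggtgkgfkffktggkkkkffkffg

Sliding a length-5 window over the 41 characters (37 positions):
  position 20–24: tgkgf

1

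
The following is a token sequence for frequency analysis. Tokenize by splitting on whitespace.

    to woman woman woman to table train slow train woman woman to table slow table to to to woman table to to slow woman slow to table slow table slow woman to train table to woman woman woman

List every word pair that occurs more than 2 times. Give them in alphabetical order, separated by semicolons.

Bigram counts meeting the condition (more than 2 times):
  table slow: 3
  table to: 3
  to table: 3
  to to: 3
  to woman: 3
  woman to: 3
  woman woman: 5

table slow; table to; to table; to to; to woman; woman to; woman woman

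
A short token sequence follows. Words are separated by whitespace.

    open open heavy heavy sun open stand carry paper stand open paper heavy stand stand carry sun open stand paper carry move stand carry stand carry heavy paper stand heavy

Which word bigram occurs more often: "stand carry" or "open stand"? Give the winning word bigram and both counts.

"stand carry" (4 vs 2)

"stand carry": 4 occurrences
"open stand": 2 occurrences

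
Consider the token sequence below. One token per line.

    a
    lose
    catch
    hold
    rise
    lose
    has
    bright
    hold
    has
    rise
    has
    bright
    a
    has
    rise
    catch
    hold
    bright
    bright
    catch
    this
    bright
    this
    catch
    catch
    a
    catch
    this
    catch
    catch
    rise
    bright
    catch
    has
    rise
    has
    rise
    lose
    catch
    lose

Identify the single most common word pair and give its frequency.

"has rise", 4 times

Bigram frequencies (highest first):
  has rise: 4
  lose catch: 2
  catch hold: 2
  rise lose: 2
  has bright: 2
  rise has: 2
  … (22 more, each ≤ 2)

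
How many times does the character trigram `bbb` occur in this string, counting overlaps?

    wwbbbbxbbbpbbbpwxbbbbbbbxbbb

Sliding a length-3 window over the 28 characters (26 positions):
  position 3–5: bbb
  position 4–6: bbb
  position 8–10: bbb
  position 12–14: bbb
  position 18–20: bbb
  position 19–21: bbb
  position 20–22: bbb
  position 21–23: bbb
  position 22–24: bbb
  position 26–28: bbb

10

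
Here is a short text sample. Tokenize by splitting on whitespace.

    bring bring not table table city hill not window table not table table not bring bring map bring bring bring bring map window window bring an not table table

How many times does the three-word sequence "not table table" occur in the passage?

Scanning the 27 overlapping trigram windows for "not table table":
  position 3–5: not table table
  position 11–13: not table table
  position 27–29: not table table

3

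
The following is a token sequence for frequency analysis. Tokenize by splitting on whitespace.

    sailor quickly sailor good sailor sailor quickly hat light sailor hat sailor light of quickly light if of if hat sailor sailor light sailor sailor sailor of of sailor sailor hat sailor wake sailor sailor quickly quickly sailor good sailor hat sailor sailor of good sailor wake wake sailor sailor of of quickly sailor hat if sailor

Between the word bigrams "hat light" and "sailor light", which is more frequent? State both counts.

"hat light": 1 occurrence
"sailor light": 2 occurrences

"sailor light" (2 vs 1)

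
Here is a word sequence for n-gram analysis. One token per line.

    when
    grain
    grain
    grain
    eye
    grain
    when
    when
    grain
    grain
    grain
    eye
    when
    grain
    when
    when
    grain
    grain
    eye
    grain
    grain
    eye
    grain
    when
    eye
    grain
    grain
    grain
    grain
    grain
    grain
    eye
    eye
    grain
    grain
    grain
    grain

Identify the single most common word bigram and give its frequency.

"grain grain", 14 times

Bigram frequencies (highest first):
  grain grain: 14
  grain eye: 5
  eye grain: 5
  when grain: 4
  grain when: 3
  when when: 2
  … (3 more, each ≤ 1)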